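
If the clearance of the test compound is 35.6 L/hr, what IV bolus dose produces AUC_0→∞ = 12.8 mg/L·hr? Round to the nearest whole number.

Dose_iv = CL × AUC_0→∞
     = 35.6 × 12.8 = 455.68 mg

Dose = 456 mg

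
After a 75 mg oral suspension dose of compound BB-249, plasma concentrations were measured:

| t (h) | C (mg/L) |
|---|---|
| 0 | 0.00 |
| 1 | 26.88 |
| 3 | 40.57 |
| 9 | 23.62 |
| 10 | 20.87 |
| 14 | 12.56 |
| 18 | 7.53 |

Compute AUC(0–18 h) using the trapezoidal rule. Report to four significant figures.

AUC = 402.7 mg/L·h

Trapezoidal AUC_0→18:
  [0→1]: (0.00+26.88)/2 × 1 = 13.44
  [1→3]: (26.88+40.57)/2 × 2 = 67.45
  [3→9]: (40.57+23.62)/2 × 6 = 192.57
  [9→10]: (23.62+20.87)/2 × 1 = 22.245
  [10→14]: (20.87+12.56)/2 × 4 = 66.86
  [14→18]: (12.56+7.53)/2 × 4 = 40.18
  Sum = 402.745 mg/L·h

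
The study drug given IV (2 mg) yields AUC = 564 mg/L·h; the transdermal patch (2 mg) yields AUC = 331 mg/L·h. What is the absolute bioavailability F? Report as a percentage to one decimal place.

F = 58.7%

F = (AUC_ev / D_ev) / (AUC_iv / D_iv)
  = (331/2) / (564/2)
  = 165.5 / 282 = 0.5869
  = 58.69%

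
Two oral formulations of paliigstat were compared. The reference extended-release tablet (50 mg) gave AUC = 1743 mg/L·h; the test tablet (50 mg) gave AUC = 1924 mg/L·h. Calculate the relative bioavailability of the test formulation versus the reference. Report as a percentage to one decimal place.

F_rel = (AUC_test/D_test) / (AUC_ref/D_ref)
      = (1924/50) / (1743/50)
      = 38.48 / 34.86 = 1.1038 = 110.38%

F_rel = 110.4%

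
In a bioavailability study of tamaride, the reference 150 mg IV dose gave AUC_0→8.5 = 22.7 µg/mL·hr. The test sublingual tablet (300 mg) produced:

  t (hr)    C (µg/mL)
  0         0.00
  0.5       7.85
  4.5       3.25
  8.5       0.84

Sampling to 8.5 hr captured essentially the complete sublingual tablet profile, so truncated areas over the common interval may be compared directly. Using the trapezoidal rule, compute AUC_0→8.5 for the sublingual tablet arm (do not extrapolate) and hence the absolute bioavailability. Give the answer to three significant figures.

F = 0.712

Trapezoidal AUC_0→8.5 (sublingual tablet):
  [0→0.5]: (0.00+7.85)/2 × 0.5 = 1.9625
  [0.5→4.5]: (7.85+3.25)/2 × 4 = 22.2
  [4.5→8.5]: (3.25+0.84)/2 × 4 = 8.18
  Sum = 32.3425 µg/mL·hr
F = (AUC_ev/D_ev)/(AUC_iv/D_iv) = (32.3425/300)/(22.7/150) = 0.107808/0.151333 = 0.7124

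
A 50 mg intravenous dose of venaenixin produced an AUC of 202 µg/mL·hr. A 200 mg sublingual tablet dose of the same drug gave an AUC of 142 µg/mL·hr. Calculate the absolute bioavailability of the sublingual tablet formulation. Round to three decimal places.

F = 0.176

F = (AUC_ev / D_ev) / (AUC_iv / D_iv)
  = (142/200) / (202/50)
  = 0.71 / 4.04 = 0.1757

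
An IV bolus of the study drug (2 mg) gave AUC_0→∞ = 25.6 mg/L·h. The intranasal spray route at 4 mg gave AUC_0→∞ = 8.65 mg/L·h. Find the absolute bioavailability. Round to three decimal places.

F = (AUC_ev / D_ev) / (AUC_iv / D_iv)
  = (8.65/4) / (25.6/2)
  = 2.1625 / 12.8 = 0.1689

F = 0.169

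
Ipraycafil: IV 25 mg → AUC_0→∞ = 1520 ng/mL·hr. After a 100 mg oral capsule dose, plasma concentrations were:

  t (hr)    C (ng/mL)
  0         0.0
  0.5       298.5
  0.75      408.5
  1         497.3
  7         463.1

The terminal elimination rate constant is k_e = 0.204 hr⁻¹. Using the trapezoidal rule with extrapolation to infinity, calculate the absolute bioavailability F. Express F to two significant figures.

Trapezoidal AUC_0→7 (oral capsule):
  [0→0.5]: (0.0+298.5)/2 × 0.5 = 74.625
  [0.5→0.75]: (298.5+408.5)/2 × 0.25 = 88.375
  [0.75→1]: (408.5+497.3)/2 × 0.25 = 113.225
  [1→7]: (497.3+463.1)/2 × 6 = 2881.2
  Sum = 3157.425 ng/mL·hr
Tail: C_last/k_e = 463.1/0.204 = 2270.098
AUC_0→∞ (oral capsule) = 3157.425 + 2270.098 = 5427.523 ng/mL·hr
F = (AUC_ev/D_ev)/(AUC_iv/D_iv) = (5427.523/100)/(1520/25) = 54.27523/60.8 = 0.8927

F = 0.89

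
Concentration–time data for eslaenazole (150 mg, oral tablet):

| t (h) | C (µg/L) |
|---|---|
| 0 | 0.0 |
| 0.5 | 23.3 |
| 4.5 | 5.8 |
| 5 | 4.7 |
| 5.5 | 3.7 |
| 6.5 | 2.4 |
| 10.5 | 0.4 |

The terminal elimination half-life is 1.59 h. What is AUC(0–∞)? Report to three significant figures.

Trapezoidal AUC_0→10.5:
  [0→0.5]: (0.0+23.3)/2 × 0.5 = 5.825
  [0.5→4.5]: (23.3+5.8)/2 × 4 = 58.2
  [4.5→5]: (5.8+4.7)/2 × 0.5 = 2.625
  [5→5.5]: (4.7+3.7)/2 × 0.5 = 2.1
  [5.5→6.5]: (3.7+2.4)/2 × 1 = 3.05
  [6.5→10.5]: (2.4+0.4)/2 × 4 = 5.6
  Sum = 77.4 µg/L·h
k_e = ln2 / t½ = 0.693147 / 1.59 = 0.4359 h^-1
Extrapolated tail: C_last / k_e = 0.4 / 0.4359 = 0.918
AUC_0→∞ = 77.4 + 0.918 = 78.318 µg/L·h

AUC = 78.3 µg/L·h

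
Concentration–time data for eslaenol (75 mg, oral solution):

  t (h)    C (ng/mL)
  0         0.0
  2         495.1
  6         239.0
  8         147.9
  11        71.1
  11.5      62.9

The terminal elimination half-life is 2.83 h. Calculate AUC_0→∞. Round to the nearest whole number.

Trapezoidal AUC_0→11.5:
  [0→2]: (0.0+495.1)/2 × 2 = 495.1
  [2→6]: (495.1+239.0)/2 × 4 = 1468.2
  [6→8]: (239.0+147.9)/2 × 2 = 386.9
  [8→11]: (147.9+71.1)/2 × 3 = 328.5
  [11→11.5]: (71.1+62.9)/2 × 0.5 = 33.5
  Sum = 2712.2 ng/mL·h
k_e = ln2 / t½ = 0.693147 / 2.83 = 0.2449 h^-1
Extrapolated tail: C_last / k_e = 62.9 / 0.2449 = 256.840
AUC_0→∞ = 2712.2 + 256.840 = 2969.04 ng/mL·h

AUC = 2969 ng/mL·h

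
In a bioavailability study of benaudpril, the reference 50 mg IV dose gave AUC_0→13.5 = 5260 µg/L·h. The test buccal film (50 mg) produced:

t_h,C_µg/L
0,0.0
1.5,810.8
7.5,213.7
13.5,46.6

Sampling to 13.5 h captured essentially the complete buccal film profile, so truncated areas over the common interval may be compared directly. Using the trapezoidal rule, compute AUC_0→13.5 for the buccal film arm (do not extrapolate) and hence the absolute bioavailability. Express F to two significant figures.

F = 0.85

Trapezoidal AUC_0→13.5 (buccal film):
  [0→1.5]: (0.0+810.8)/2 × 1.5 = 608.1
  [1.5→7.5]: (810.8+213.7)/2 × 6 = 3073.5
  [7.5→13.5]: (213.7+46.6)/2 × 6 = 780.9
  Sum = 4462.5 µg/L·h
F = (AUC_ev/D_ev)/(AUC_iv/D_iv) = (4462.5/50)/(5260/50) = 89.25/105.2 = 0.8484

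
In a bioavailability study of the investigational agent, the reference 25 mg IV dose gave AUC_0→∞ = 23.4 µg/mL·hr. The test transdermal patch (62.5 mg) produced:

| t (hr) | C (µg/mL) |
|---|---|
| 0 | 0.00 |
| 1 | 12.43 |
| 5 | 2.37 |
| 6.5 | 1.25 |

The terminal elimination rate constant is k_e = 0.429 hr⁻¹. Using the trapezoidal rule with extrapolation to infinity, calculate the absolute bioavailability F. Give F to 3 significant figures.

F = 0.708

Trapezoidal AUC_0→6.5 (transdermal patch):
  [0→1]: (0.00+12.43)/2 × 1 = 6.215
  [1→5]: (12.43+2.37)/2 × 4 = 29.6
  [5→6.5]: (2.37+1.25)/2 × 1.5 = 2.715
  Sum = 38.53 µg/mL·hr
Tail: C_last/k_e = 1.25/0.429 = 2.914
AUC_0→∞ (transdermal patch) = 38.53 + 2.914 = 41.444 µg/mL·hr
F = (AUC_ev/D_ev)/(AUC_iv/D_iv) = (41.444/62.5)/(23.4/25) = 0.663104/0.936 = 0.7084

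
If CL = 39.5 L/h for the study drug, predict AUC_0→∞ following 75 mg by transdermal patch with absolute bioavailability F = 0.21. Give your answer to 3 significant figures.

AUC = 0.399 mg/L·h

AUC_0→∞ = F × Dose / CL
        = 0.21 × 75 / 39.5 = 0.398734 mg/L·h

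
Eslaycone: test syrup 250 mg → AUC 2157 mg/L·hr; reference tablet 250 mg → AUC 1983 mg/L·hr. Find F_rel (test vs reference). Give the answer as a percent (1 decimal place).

F_rel = 108.8%

F_rel = (AUC_test/D_test) / (AUC_ref/D_ref)
      = (2157/250) / (1983/250)
      = 8.628 / 7.932 = 1.0877 = 108.77%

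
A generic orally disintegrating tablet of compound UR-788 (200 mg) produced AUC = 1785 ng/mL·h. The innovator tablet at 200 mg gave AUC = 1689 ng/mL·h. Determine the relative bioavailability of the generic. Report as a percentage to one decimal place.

F_rel = (AUC_test/D_test) / (AUC_ref/D_ref)
      = (1785/200) / (1689/200)
      = 8.925 / 8.445 = 1.0568 = 105.68%

F_rel = 105.7%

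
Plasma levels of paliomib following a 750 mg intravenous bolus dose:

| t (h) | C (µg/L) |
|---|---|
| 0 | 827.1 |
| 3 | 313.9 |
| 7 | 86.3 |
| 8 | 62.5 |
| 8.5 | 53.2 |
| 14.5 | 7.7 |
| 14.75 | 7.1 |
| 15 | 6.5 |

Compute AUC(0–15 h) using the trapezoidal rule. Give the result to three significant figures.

Trapezoidal AUC_0→15:
  [0→3]: (827.1+313.9)/2 × 3 = 1711.5
  [3→7]: (313.9+86.3)/2 × 4 = 800.4
  [7→8]: (86.3+62.5)/2 × 1 = 74.4
  [8→8.5]: (62.5+53.2)/2 × 0.5 = 28.925
  [8.5→14.5]: (53.2+7.7)/2 × 6 = 182.7
  [14.5→14.75]: (7.7+7.1)/2 × 0.25 = 1.85
  [14.75→15]: (7.1+6.5)/2 × 0.25 = 1.7
  Sum = 2801.475 µg/L·h

AUC = 2800 µg/L·h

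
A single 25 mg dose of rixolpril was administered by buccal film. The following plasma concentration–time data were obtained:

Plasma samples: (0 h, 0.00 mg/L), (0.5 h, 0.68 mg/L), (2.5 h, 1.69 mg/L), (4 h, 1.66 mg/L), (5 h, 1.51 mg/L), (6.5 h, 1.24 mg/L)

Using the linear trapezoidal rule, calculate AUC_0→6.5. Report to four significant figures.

Trapezoidal AUC_0→6.5:
  [0→0.5]: (0.00+0.68)/2 × 0.5 = 0.17
  [0.5→2.5]: (0.68+1.69)/2 × 2 = 2.37
  [2.5→4]: (1.69+1.66)/2 × 1.5 = 2.5125
  [4→5]: (1.66+1.51)/2 × 1 = 1.585
  [5→6.5]: (1.51+1.24)/2 × 1.5 = 2.0625
  Sum = 8.7 mg/L·h

AUC = 8.700 mg/L·h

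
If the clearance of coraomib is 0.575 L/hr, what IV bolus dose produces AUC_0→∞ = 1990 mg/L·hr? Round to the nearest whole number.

Dose_iv = CL × AUC_0→∞
     = 0.575 × 1990 = 1144.25 mg

Dose = 1144 mg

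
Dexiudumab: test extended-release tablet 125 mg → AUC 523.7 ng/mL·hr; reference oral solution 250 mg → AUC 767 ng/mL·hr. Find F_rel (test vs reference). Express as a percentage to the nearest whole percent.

F_rel = (AUC_test/D_test) / (AUC_ref/D_ref)
      = (523.7/125) / (767/250)
      = 4.1896 / 3.068 = 1.3656 = 136.56%

F_rel = 137%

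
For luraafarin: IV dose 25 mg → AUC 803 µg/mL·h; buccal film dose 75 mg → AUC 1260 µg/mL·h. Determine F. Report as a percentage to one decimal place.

F = (AUC_ev / D_ev) / (AUC_iv / D_iv)
  = (1260/75) / (803/25)
  = 16.8 / 32.12 = 0.5230
  = 52.30%

F = 52.3%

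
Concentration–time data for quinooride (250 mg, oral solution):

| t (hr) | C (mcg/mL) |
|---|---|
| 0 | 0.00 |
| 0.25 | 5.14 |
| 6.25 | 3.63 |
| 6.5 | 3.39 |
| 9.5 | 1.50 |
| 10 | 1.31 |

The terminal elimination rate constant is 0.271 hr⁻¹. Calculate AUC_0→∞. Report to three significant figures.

Trapezoidal AUC_0→10:
  [0→0.25]: (0.00+5.14)/2 × 0.25 = 0.6425
  [0.25→6.25]: (5.14+3.63)/2 × 6 = 26.31
  [6.25→6.5]: (3.63+3.39)/2 × 0.25 = 0.8775
  [6.5→9.5]: (3.39+1.50)/2 × 3 = 7.335
  [9.5→10]: (1.50+1.31)/2 × 0.5 = 0.7025
  Sum = 35.8675 mcg/mL·hr
Extrapolated tail: C_last / k_e = 1.31 / 0.271 = 4.834
AUC_0→∞ = 35.8675 + 4.834 = 40.7015 mcg/mL·hr

AUC = 40.7 mcg/mL·hr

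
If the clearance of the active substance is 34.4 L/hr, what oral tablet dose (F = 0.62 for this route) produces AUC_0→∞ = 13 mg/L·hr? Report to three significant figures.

Dose = 721 mg

Dose = CL × AUC_0→∞ / F
     = 34.4 × 13 / 0.62 = 721.29 mg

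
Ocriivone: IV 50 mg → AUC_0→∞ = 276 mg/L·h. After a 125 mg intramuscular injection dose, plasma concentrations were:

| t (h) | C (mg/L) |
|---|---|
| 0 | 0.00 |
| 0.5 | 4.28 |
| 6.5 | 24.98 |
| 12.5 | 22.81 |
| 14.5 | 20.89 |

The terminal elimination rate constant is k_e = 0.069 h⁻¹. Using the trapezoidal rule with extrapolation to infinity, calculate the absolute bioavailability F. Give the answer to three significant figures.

F = 0.839

Trapezoidal AUC_0→14.5 (intramuscular injection):
  [0→0.5]: (0.00+4.28)/2 × 0.5 = 1.07
  [0.5→6.5]: (4.28+24.98)/2 × 6 = 87.78
  [6.5→12.5]: (24.98+22.81)/2 × 6 = 143.37
  [12.5→14.5]: (22.81+20.89)/2 × 2 = 43.7
  Sum = 275.92 mg/L·h
Tail: C_last/k_e = 20.89/0.069 = 302.754
AUC_0→∞ (intramuscular injection) = 275.92 + 302.754 = 578.674 mg/L·h
F = (AUC_ev/D_ev)/(AUC_iv/D_iv) = (578.674/125)/(276/50) = 4.629392/5.52 = 0.8387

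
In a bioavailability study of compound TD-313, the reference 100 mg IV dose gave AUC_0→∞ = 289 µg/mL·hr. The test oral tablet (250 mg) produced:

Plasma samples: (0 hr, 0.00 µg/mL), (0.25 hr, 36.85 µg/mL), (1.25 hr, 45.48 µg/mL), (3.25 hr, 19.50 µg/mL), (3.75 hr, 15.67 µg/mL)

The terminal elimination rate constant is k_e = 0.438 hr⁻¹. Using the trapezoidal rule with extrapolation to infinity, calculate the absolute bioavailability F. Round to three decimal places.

F = 0.215

Trapezoidal AUC_0→3.75 (oral tablet):
  [0→0.25]: (0.00+36.85)/2 × 0.25 = 4.60625
  [0.25→1.25]: (36.85+45.48)/2 × 1 = 41.165
  [1.25→3.25]: (45.48+19.50)/2 × 2 = 64.98
  [3.25→3.75]: (19.50+15.67)/2 × 0.5 = 8.7925
  Sum = 119.54375 µg/mL·hr
Tail: C_last/k_e = 15.67/0.438 = 35.776
AUC_0→∞ (oral tablet) = 119.54375 + 35.776 = 155.31975 µg/mL·hr
F = (AUC_ev/D_ev)/(AUC_iv/D_iv) = (155.31975/250)/(289/100) = 0.621279/2.89 = 0.2150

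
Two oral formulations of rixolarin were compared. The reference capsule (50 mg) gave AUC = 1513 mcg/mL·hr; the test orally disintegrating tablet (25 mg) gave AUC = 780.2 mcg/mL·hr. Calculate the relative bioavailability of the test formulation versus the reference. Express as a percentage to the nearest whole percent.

F_rel = 103%

F_rel = (AUC_test/D_test) / (AUC_ref/D_ref)
      = (780.2/25) / (1513/50)
      = 31.208 / 30.26 = 1.0313 = 103.13%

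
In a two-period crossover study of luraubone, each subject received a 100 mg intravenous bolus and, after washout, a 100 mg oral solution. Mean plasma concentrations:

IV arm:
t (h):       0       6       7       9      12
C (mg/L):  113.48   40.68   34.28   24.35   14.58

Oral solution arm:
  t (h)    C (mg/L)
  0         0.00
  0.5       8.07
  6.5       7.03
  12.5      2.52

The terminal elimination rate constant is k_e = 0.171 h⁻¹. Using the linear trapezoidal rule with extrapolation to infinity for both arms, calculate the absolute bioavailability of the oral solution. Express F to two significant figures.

Trapezoidal AUC_0→12 (IV):
  [0→6]: (113.48+40.68)/2 × 6 = 462.48
  [6→7]: (40.68+34.28)/2 × 1 = 37.48
  [7→9]: (34.28+24.35)/2 × 2 = 58.63
  [9→12]: (24.35+14.58)/2 × 3 = 58.395
  Sum = 616.985 mg/L·h
IV tail: 14.58/0.171 = 85.263; AUC_iv,0→∞ = 616.985 + 85.263 = 702.248 mg/L·h
Trapezoidal AUC_0→12.5 (oral solution):
  [0→0.5]: (0.00+8.07)/2 × 0.5 = 2.0175
  [0.5→6.5]: (8.07+7.03)/2 × 6 = 45.3
  [6.5→12.5]: (7.03+2.52)/2 × 6 = 28.65
  Sum = 75.9675 mg/L·h
oral solution tail: 2.52/0.171 = 14.737; AUC_ev,0→∞ = 75.9675 + 14.737 = 90.7045 mg/L·h
F = (AUC_ev/D_ev)/(AUC_iv/D_iv) = (90.7045/100)/(702.248/100) = 0.907045/7.02248 = 0.1292

F = 0.13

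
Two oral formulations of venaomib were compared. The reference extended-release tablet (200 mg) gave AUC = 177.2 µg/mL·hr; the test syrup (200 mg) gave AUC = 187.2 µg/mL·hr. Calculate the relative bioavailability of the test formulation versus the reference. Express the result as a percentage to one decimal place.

F_rel = (AUC_test/D_test) / (AUC_ref/D_ref)
      = (187.2/200) / (177.2/200)
      = 0.936 / 0.886 = 1.0564 = 105.64%

F_rel = 105.6%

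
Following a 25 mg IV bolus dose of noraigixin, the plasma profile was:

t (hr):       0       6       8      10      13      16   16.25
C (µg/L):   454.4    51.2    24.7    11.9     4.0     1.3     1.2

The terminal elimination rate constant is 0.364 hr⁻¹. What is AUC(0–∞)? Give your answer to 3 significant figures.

Trapezoidal AUC_0→16.25:
  [0→6]: (454.4+51.2)/2 × 6 = 1516.8
  [6→8]: (51.2+24.7)/2 × 2 = 75.9
  [8→10]: (24.7+11.9)/2 × 2 = 36.6
  [10→13]: (11.9+4.0)/2 × 3 = 23.85
  [13→16]: (4.0+1.3)/2 × 3 = 7.95
  [16→16.25]: (1.3+1.2)/2 × 0.25 = 0.3125
  Sum = 1661.4125 µg/L·hr
Extrapolated tail: C_last / k_e = 1.2 / 0.364 = 3.297
AUC_0→∞ = 1661.4125 + 3.297 = 1664.7095 µg/L·hr

AUC = 1660 µg/L·hr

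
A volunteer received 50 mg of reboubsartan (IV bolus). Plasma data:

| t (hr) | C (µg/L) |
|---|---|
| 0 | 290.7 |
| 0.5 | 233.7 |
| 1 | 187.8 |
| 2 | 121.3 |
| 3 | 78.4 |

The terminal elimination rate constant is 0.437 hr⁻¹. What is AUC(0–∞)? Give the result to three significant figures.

Trapezoidal AUC_0→3:
  [0→0.5]: (290.7+233.7)/2 × 0.5 = 131.1
  [0.5→1]: (233.7+187.8)/2 × 0.5 = 105.375
  [1→2]: (187.8+121.3)/2 × 1 = 154.55
  [2→3]: (121.3+78.4)/2 × 1 = 99.85
  Sum = 490.875 µg/L·hr
Extrapolated tail: C_last / k_e = 78.4 / 0.437 = 179.405
AUC_0→∞ = 490.875 + 179.405 = 670.28 µg/L·hr

AUC = 670 µg/L·hr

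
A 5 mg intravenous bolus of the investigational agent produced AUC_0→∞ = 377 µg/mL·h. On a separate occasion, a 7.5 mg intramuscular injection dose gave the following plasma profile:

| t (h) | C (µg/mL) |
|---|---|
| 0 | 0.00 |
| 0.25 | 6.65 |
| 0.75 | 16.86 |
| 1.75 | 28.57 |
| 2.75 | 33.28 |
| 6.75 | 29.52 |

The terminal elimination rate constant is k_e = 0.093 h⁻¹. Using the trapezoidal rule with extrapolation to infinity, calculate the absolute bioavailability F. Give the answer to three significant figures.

F = 0.890

Trapezoidal AUC_0→6.75 (intramuscular injection):
  [0→0.25]: (0.00+6.65)/2 × 0.25 = 0.83125
  [0.25→0.75]: (6.65+16.86)/2 × 0.5 = 5.8775
  [0.75→1.75]: (16.86+28.57)/2 × 1 = 22.715
  [1.75→2.75]: (28.57+33.28)/2 × 1 = 30.925
  [2.75→6.75]: (33.28+29.52)/2 × 4 = 125.6
  Sum = 185.94875 µg/mL·h
Tail: C_last/k_e = 29.52/0.093 = 317.419
AUC_0→∞ (intramuscular injection) = 185.94875 + 317.419 = 503.36775 µg/mL·h
F = (AUC_ev/D_ev)/(AUC_iv/D_iv) = (503.36775/7.5)/(377/5) = 67.1157/75.4 = 0.8901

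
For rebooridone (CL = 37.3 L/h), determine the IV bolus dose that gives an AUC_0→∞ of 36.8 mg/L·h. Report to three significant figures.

Dose_iv = CL × AUC_0→∞
     = 37.3 × 36.8 = 1372.64 mg

Dose = 1370 mg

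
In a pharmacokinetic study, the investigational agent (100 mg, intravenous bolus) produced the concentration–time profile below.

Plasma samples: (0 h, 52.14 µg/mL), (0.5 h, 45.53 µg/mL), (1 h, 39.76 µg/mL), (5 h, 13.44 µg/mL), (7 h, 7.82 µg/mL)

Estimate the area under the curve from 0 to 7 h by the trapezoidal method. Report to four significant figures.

AUC = 173.4 µg/mL·h

Trapezoidal AUC_0→7:
  [0→0.5]: (52.14+45.53)/2 × 0.5 = 24.4175
  [0.5→1]: (45.53+39.76)/2 × 0.5 = 21.3225
  [1→5]: (39.76+13.44)/2 × 4 = 106.4
  [5→7]: (13.44+7.82)/2 × 2 = 21.26
  Sum = 173.4 µg/mL·h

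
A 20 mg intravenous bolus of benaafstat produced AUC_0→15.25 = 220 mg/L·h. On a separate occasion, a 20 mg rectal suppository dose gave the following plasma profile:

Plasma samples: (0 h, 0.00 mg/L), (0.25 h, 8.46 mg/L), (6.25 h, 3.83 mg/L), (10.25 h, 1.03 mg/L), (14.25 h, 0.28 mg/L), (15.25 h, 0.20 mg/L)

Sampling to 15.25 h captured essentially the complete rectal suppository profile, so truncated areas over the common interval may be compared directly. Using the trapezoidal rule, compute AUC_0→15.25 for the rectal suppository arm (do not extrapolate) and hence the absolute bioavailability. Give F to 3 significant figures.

Trapezoidal AUC_0→15.25 (rectal suppository):
  [0→0.25]: (0.00+8.46)/2 × 0.25 = 1.0575
  [0.25→6.25]: (8.46+3.83)/2 × 6 = 36.87
  [6.25→10.25]: (3.83+1.03)/2 × 4 = 9.72
  [10.25→14.25]: (1.03+0.28)/2 × 4 = 2.62
  [14.25→15.25]: (0.28+0.20)/2 × 1 = 0.24
  Sum = 50.5075 mg/L·h
F = (AUC_ev/D_ev)/(AUC_iv/D_iv) = (50.5075/20)/(220/20) = 2.525375/11 = 0.2296

F = 0.230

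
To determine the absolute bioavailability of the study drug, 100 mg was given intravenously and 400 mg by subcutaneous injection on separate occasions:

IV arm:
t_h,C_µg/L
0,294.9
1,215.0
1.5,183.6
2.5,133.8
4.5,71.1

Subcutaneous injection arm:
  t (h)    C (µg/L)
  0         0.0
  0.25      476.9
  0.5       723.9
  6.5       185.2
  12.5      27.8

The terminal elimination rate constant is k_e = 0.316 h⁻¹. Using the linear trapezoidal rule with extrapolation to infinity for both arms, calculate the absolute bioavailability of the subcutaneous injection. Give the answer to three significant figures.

F = 0.971

Trapezoidal AUC_0→4.5 (IV):
  [0→1]: (294.9+215.0)/2 × 1 = 254.95
  [1→1.5]: (215.0+183.6)/2 × 0.5 = 99.65
  [1.5→2.5]: (183.6+133.8)/2 × 1 = 158.7
  [2.5→4.5]: (133.8+71.1)/2 × 2 = 204.9
  Sum = 718.2 µg/L·h
IV tail: 71.1/0.316 = 225.000; AUC_iv,0→∞ = 718.2 + 225.000 = 943.2 µg/L·h
Trapezoidal AUC_0→12.5 (subcutaneous injection):
  [0→0.25]: (0.0+476.9)/2 × 0.25 = 59.6125
  [0.25→0.5]: (476.9+723.9)/2 × 0.25 = 150.1
  [0.5→6.5]: (723.9+185.2)/2 × 6 = 2727.3
  [6.5→12.5]: (185.2+27.8)/2 × 6 = 639.0
  Sum = 3576.0125 µg/L·h
subcutaneous injection tail: 27.8/0.316 = 87.975; AUC_ev,0→∞ = 3576.0125 + 87.975 = 3663.9875 µg/L·h
F = (AUC_ev/D_ev)/(AUC_iv/D_iv) = (3663.9875/400)/(943.2/100) = 9.15997/9.432 = 0.9712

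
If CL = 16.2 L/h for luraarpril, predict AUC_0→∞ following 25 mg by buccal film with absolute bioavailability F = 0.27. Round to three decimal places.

AUC = 0.417 mg/L·h

AUC_0→∞ = F × Dose / CL
        = 0.27 × 25 / 16.2 = 0.416667 mg/L·h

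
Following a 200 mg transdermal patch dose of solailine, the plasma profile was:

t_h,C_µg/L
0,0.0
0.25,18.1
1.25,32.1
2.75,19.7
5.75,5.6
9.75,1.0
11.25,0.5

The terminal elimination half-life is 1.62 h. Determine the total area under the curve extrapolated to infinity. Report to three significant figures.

AUC = 120 µg/L·h

Trapezoidal AUC_0→11.25:
  [0→0.25]: (0.0+18.1)/2 × 0.25 = 2.2625
  [0.25→1.25]: (18.1+32.1)/2 × 1 = 25.1
  [1.25→2.75]: (32.1+19.7)/2 × 1.5 = 38.85
  [2.75→5.75]: (19.7+5.6)/2 × 3 = 37.95
  [5.75→9.75]: (5.6+1.0)/2 × 4 = 13.2
  [9.75→11.25]: (1.0+0.5)/2 × 1.5 = 1.125
  Sum = 118.4875 µg/L·h
k_e = ln2 / t½ = 0.693147 / 1.62 = 0.4279 h^-1
Extrapolated tail: C_last / k_e = 0.5 / 0.4279 = 1.168
AUC_0→∞ = 118.4875 + 1.168 = 119.6555 µg/L·h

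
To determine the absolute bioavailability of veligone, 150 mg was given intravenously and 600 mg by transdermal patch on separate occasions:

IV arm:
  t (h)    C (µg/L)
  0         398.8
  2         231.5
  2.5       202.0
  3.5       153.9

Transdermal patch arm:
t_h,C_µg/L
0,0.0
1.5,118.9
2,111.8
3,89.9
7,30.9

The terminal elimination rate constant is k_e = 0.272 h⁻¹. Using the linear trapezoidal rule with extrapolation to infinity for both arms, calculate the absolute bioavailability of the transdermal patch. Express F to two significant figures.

F = 0.10

Trapezoidal AUC_0→3.5 (IV):
  [0→2]: (398.8+231.5)/2 × 2 = 630.3
  [2→2.5]: (231.5+202.0)/2 × 0.5 = 108.375
  [2.5→3.5]: (202.0+153.9)/2 × 1 = 177.95
  Sum = 916.625 µg/L·h
IV tail: 153.9/0.272 = 565.809; AUC_iv,0→∞ = 916.625 + 565.809 = 1482.434 µg/L·h
Trapezoidal AUC_0→7 (transdermal patch):
  [0→1.5]: (0.0+118.9)/2 × 1.5 = 89.175
  [1.5→2]: (118.9+111.8)/2 × 0.5 = 57.675
  [2→3]: (111.8+89.9)/2 × 1 = 100.85
  [3→7]: (89.9+30.9)/2 × 4 = 241.6
  Sum = 489.3 µg/L·h
transdermal patch tail: 30.9/0.272 = 113.603; AUC_ev,0→∞ = 489.3 + 113.603 = 602.903 µg/L·h
F = (AUC_ev/D_ev)/(AUC_iv/D_iv) = (602.903/600)/(1482.434/150) = 1.00484/9.88289 = 0.1017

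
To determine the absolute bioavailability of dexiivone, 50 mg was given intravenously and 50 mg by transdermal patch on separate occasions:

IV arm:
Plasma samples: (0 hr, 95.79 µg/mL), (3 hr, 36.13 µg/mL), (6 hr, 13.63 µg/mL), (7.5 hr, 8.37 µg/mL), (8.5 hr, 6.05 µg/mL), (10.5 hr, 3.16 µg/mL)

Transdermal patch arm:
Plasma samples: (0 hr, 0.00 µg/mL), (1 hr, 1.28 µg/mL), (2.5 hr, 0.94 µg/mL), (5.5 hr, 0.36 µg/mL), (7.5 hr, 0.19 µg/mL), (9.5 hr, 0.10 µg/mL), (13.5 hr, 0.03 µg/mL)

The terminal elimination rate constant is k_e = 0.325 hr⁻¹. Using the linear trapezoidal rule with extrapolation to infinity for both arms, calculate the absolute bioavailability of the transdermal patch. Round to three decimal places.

Trapezoidal AUC_0→10.5 (IV):
  [0→3]: (95.79+36.13)/2 × 3 = 197.88
  [3→6]: (36.13+13.63)/2 × 3 = 74.64
  [6→7.5]: (13.63+8.37)/2 × 1.5 = 16.5
  [7.5→8.5]: (8.37+6.05)/2 × 1 = 7.21
  [8.5→10.5]: (6.05+3.16)/2 × 2 = 9.21
  Sum = 305.44 µg/mL·hr
IV tail: 3.16/0.325 = 9.723; AUC_iv,0→∞ = 305.44 + 9.723 = 315.163 µg/mL·hr
Trapezoidal AUC_0→13.5 (transdermal patch):
  [0→1]: (0.00+1.28)/2 × 1 = 0.64
  [1→2.5]: (1.28+0.94)/2 × 1.5 = 1.665
  [2.5→5.5]: (0.94+0.36)/2 × 3 = 1.95
  [5.5→7.5]: (0.36+0.19)/2 × 2 = 0.55
  [7.5→9.5]: (0.19+0.10)/2 × 2 = 0.29
  [9.5→13.5]: (0.10+0.03)/2 × 4 = 0.26
  Sum = 5.355 µg/mL·hr
transdermal patch tail: 0.03/0.325 = 0.092; AUC_ev,0→∞ = 5.355 + 0.092 = 5.447 µg/mL·hr
F = (AUC_ev/D_ev)/(AUC_iv/D_iv) = (5.447/50)/(315.163/50) = 0.10894/6.30326 = 0.0173

F = 0.017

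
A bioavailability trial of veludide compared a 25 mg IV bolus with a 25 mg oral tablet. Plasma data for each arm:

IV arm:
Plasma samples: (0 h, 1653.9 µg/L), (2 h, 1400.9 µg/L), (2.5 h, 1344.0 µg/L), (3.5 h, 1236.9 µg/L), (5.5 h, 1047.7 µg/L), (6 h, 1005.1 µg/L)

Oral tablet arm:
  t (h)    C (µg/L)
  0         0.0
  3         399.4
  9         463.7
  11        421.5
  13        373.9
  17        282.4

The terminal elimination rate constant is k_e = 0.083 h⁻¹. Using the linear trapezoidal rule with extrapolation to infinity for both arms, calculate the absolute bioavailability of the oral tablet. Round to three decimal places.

Trapezoidal AUC_0→6 (IV):
  [0→2]: (1653.9+1400.9)/2 × 2 = 3054.8
  [2→2.5]: (1400.9+1344.0)/2 × 0.5 = 686.225
  [2.5→3.5]: (1344.0+1236.9)/2 × 1 = 1290.45
  [3.5→5.5]: (1236.9+1047.7)/2 × 2 = 2284.6
  [5.5→6]: (1047.7+1005.1)/2 × 0.5 = 513.2
  Sum = 7829.275 µg/L·h
IV tail: 1005.1/0.083 = 12109.639; AUC_iv,0→∞ = 7829.275 + 12109.639 = 19938.914 µg/L·h
Trapezoidal AUC_0→17 (oral tablet):
  [0→3]: (0.0+399.4)/2 × 3 = 599.1
  [3→9]: (399.4+463.7)/2 × 6 = 2589.3
  [9→11]: (463.7+421.5)/2 × 2 = 885.2
  [11→13]: (421.5+373.9)/2 × 2 = 795.4
  [13→17]: (373.9+282.4)/2 × 4 = 1312.6
  Sum = 6181.6 µg/L·h
oral tablet tail: 282.4/0.083 = 3402.410; AUC_ev,0→∞ = 6181.6 + 3402.410 = 9584.01 µg/L·h
F = (AUC_ev/D_ev)/(AUC_iv/D_iv) = (9584.01/25)/(19938.914/25) = 383.3604/797.55656 = 0.4807

F = 0.481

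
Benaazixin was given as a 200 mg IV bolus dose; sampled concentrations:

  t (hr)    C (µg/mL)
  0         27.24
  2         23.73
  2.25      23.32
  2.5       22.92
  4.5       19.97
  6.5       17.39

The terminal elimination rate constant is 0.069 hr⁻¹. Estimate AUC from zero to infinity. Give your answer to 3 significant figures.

AUC = 395 µg/mL·hr

Trapezoidal AUC_0→6.5:
  [0→2]: (27.24+23.73)/2 × 2 = 50.97
  [2→2.25]: (23.73+23.32)/2 × 0.25 = 5.88125
  [2.25→2.5]: (23.32+22.92)/2 × 0.25 = 5.78
  [2.5→4.5]: (22.92+19.97)/2 × 2 = 42.89
  [4.5→6.5]: (19.97+17.39)/2 × 2 = 37.36
  Sum = 142.88125 µg/mL·hr
Extrapolated tail: C_last / k_e = 17.39 / 0.069 = 252.029
AUC_0→∞ = 142.88125 + 252.029 = 394.91025 µg/mL·hr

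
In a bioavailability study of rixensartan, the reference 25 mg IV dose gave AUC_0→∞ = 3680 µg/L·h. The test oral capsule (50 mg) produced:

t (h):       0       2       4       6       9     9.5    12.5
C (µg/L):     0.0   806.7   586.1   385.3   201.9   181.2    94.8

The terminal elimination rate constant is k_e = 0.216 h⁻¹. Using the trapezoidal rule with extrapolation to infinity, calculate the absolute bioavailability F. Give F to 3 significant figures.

F = 0.679

Trapezoidal AUC_0→12.5 (oral capsule):
  [0→2]: (0.0+806.7)/2 × 2 = 806.7
  [2→4]: (806.7+586.1)/2 × 2 = 1392.8
  [4→6]: (586.1+385.3)/2 × 2 = 971.4
  [6→9]: (385.3+201.9)/2 × 3 = 880.8
  [9→9.5]: (201.9+181.2)/2 × 0.5 = 95.775
  [9.5→12.5]: (181.2+94.8)/2 × 3 = 414.0
  Sum = 4561.475 µg/L·h
Tail: C_last/k_e = 94.8/0.216 = 438.889
AUC_0→∞ (oral capsule) = 4561.475 + 438.889 = 5000.364 µg/L·h
F = (AUC_ev/D_ev)/(AUC_iv/D_iv) = (5000.364/50)/(3680/25) = 100.00728/147.2 = 0.6794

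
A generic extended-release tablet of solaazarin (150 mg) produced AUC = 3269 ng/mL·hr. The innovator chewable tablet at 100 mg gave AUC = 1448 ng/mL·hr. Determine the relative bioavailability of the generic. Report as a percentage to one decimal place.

F_rel = 150.5%

F_rel = (AUC_test/D_test) / (AUC_ref/D_ref)
      = (3269/150) / (1448/100)
      = 21.7933 / 14.48 = 1.5051 = 150.51%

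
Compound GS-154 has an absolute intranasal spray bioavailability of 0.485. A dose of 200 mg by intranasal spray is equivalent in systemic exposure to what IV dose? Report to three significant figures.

D_iv = 97.0 mg

Systemic exposure from an extravascular dose = F × D_ev, so the equivalent IV dose is F × D_ev.
D_iv = F × D_ev = 0.485 × 200 = 97 mg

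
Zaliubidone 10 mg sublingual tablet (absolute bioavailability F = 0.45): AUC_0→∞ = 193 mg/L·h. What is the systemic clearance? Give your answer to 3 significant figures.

CL = 0.0233 L/h

CL = F × Dose / AUC_0→∞
   = 0.45 × 10 / 193 = 0.0233161 L/h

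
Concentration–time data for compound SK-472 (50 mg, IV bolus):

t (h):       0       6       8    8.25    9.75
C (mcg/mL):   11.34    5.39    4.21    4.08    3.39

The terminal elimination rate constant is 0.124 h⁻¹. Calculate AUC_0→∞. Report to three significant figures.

AUC = 93.8 mcg/mL·h

Trapezoidal AUC_0→9.75:
  [0→6]: (11.34+5.39)/2 × 6 = 50.19
  [6→8]: (5.39+4.21)/2 × 2 = 9.6
  [8→8.25]: (4.21+4.08)/2 × 0.25 = 1.03625
  [8.25→9.75]: (4.08+3.39)/2 × 1.5 = 5.6025
  Sum = 66.42875 mcg/mL·h
Extrapolated tail: C_last / k_e = 3.39 / 0.124 = 27.339
AUC_0→∞ = 66.42875 + 27.339 = 93.76775 mcg/mL·h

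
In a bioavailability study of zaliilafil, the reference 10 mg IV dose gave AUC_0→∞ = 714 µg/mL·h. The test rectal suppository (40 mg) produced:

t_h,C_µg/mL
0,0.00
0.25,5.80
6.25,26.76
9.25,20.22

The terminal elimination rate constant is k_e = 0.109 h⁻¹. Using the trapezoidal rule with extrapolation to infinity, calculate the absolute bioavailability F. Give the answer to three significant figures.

Trapezoidal AUC_0→9.25 (rectal suppository):
  [0→0.25]: (0.00+5.80)/2 × 0.25 = 0.725
  [0.25→6.25]: (5.80+26.76)/2 × 6 = 97.68
  [6.25→9.25]: (26.76+20.22)/2 × 3 = 70.47
  Sum = 168.875 µg/mL·h
Tail: C_last/k_e = 20.22/0.109 = 185.505
AUC_0→∞ (rectal suppository) = 168.875 + 185.505 = 354.38 µg/mL·h
F = (AUC_ev/D_ev)/(AUC_iv/D_iv) = (354.38/40)/(714/10) = 8.8595/71.4 = 0.1241

F = 0.124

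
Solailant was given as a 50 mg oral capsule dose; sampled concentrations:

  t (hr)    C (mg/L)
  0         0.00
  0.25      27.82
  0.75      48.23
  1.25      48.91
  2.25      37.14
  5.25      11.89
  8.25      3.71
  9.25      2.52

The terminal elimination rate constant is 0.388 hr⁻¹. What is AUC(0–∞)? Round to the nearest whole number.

AUC = 196 mg/L·hr

Trapezoidal AUC_0→9.25:
  [0→0.25]: (0.00+27.82)/2 × 0.25 = 3.4775
  [0.25→0.75]: (27.82+48.23)/2 × 0.5 = 19.0125
  [0.75→1.25]: (48.23+48.91)/2 × 0.5 = 24.285
  [1.25→2.25]: (48.91+37.14)/2 × 1 = 43.025
  [2.25→5.25]: (37.14+11.89)/2 × 3 = 73.545
  [5.25→8.25]: (11.89+3.71)/2 × 3 = 23.4
  [8.25→9.25]: (3.71+2.52)/2 × 1 = 3.115
  Sum = 189.86 mg/L·hr
Extrapolated tail: C_last / k_e = 2.52 / 0.388 = 6.495
AUC_0→∞ = 189.86 + 6.495 = 196.355 mg/L·hr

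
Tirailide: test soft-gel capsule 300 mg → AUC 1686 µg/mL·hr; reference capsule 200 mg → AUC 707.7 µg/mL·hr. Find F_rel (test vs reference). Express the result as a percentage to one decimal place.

F_rel = (AUC_test/D_test) / (AUC_ref/D_ref)
      = (1686/300) / (707.7/200)
      = 5.62 / 3.5385 = 1.5882 = 158.82%

F_rel = 158.8%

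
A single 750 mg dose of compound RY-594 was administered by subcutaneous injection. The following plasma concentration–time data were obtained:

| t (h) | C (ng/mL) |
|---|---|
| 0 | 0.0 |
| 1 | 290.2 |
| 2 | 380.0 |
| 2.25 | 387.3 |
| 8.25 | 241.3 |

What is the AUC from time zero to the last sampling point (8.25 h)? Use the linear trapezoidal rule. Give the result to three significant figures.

AUC = 2460 ng/mL·h

Trapezoidal AUC_0→8.25:
  [0→1]: (0.0+290.2)/2 × 1 = 145.1
  [1→2]: (290.2+380.0)/2 × 1 = 335.1
  [2→2.25]: (380.0+387.3)/2 × 0.25 = 95.9125
  [2.25→8.25]: (387.3+241.3)/2 × 6 = 1885.8
  Sum = 2461.9125 ng/mL·h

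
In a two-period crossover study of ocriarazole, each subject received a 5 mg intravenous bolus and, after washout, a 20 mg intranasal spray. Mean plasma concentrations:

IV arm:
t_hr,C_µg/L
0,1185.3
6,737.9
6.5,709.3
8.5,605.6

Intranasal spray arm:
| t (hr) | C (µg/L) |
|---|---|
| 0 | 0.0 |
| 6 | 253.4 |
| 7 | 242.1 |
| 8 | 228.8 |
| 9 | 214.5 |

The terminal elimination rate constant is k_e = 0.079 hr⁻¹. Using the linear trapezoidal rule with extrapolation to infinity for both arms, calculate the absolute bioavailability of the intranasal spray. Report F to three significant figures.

Trapezoidal AUC_0→8.5 (IV):
  [0→6]: (1185.3+737.9)/2 × 6 = 5769.6
  [6→6.5]: (737.9+709.3)/2 × 0.5 = 361.8
  [6.5→8.5]: (709.3+605.6)/2 × 2 = 1314.9
  Sum = 7446.3 µg/L·hr
IV tail: 605.6/0.079 = 7665.823; AUC_iv,0→∞ = 7446.3 + 7665.823 = 15112.123 µg/L·hr
Trapezoidal AUC_0→9 (intranasal spray):
  [0→6]: (0.0+253.4)/2 × 6 = 760.2
  [6→7]: (253.4+242.1)/2 × 1 = 247.75
  [7→8]: (242.1+228.8)/2 × 1 = 235.45
  [8→9]: (228.8+214.5)/2 × 1 = 221.65
  Sum = 1465.05 µg/L·hr
intranasal spray tail: 214.5/0.079 = 2715.190; AUC_ev,0→∞ = 1465.05 + 2715.190 = 4180.24 µg/L·hr
F = (AUC_ev/D_ev)/(AUC_iv/D_iv) = (4180.24/20)/(15112.123/5) = 209.012/3022.4246 = 0.0692

F = 0.0692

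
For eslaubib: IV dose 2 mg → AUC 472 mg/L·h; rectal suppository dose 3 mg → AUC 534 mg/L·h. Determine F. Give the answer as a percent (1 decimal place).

F = 75.4%

F = (AUC_ev / D_ev) / (AUC_iv / D_iv)
  = (534/3) / (472/2)
  = 178 / 236 = 0.7542
  = 75.42%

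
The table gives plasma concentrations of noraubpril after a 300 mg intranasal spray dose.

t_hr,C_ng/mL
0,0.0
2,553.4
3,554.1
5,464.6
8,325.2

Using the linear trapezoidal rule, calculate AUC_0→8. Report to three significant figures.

AUC = 3310 ng/mL·hr

Trapezoidal AUC_0→8:
  [0→2]: (0.0+553.4)/2 × 2 = 553.4
  [2→3]: (553.4+554.1)/2 × 1 = 553.75
  [3→5]: (554.1+464.6)/2 × 2 = 1018.7
  [5→8]: (464.6+325.2)/2 × 3 = 1184.7
  Sum = 3310.55 ng/mL·hr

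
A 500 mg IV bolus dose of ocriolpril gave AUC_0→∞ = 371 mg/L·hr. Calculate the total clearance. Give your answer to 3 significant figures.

CL = Dose_iv / AUC_0→∞
   = 500 / 371 = 1.34771 L/hr

CL = 1.35 L/hr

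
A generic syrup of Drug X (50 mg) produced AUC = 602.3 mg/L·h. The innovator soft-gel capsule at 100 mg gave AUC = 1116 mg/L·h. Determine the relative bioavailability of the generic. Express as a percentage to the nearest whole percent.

F_rel = 108%

F_rel = (AUC_test/D_test) / (AUC_ref/D_ref)
      = (602.3/50) / (1116/100)
      = 12.046 / 11.16 = 1.0794 = 107.94%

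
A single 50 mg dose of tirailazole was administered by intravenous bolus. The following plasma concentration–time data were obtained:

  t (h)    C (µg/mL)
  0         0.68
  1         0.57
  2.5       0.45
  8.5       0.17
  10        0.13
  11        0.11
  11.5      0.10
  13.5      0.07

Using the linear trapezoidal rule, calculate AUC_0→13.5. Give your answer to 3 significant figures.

Trapezoidal AUC_0→13.5:
  [0→1]: (0.68+0.57)/2 × 1 = 0.625
  [1→2.5]: (0.57+0.45)/2 × 1.5 = 0.765
  [2.5→8.5]: (0.45+0.17)/2 × 6 = 1.86
  [8.5→10]: (0.17+0.13)/2 × 1.5 = 0.225
  [10→11]: (0.13+0.11)/2 × 1 = 0.12
  [11→11.5]: (0.11+0.10)/2 × 0.5 = 0.0525
  [11.5→13.5]: (0.10+0.07)/2 × 2 = 0.17
  Sum = 3.8175 µg/mL·h

AUC = 3.82 µg/mL·h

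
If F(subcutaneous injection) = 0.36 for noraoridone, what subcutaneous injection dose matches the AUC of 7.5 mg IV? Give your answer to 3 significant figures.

D_subcutaneous = 20.8 mg

For equal systemic exposure: F × D_ev = D_iv
D_ev = D_iv / F = 7.5 / 0.36 = 20.8333 mg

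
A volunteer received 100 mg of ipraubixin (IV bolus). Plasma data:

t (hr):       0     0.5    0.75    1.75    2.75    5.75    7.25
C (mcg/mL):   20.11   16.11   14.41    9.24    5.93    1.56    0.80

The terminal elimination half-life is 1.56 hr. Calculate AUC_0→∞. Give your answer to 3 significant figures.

AUC = 47.1 mcg/mL·hr

Trapezoidal AUC_0→7.25:
  [0→0.5]: (20.11+16.11)/2 × 0.5 = 9.055
  [0.5→0.75]: (16.11+14.41)/2 × 0.25 = 3.815
  [0.75→1.75]: (14.41+9.24)/2 × 1 = 11.825
  [1.75→2.75]: (9.24+5.93)/2 × 1 = 7.585
  [2.75→5.75]: (5.93+1.56)/2 × 3 = 11.235
  [5.75→7.25]: (1.56+0.80)/2 × 1.5 = 1.77
  Sum = 45.285 mcg/mL·hr
k_e = ln2 / t½ = 0.693147 / 1.56 = 0.4443 hr^-1
Extrapolated tail: C_last / k_e = 0.80 / 0.4443 = 1.801
AUC_0→∞ = 45.285 + 1.801 = 47.086 mcg/mL·hr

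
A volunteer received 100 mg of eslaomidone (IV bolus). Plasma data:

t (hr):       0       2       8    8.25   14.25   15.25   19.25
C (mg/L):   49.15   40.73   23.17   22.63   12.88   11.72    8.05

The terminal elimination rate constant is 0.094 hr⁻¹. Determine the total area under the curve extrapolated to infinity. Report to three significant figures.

AUC = 531 mg/L·hr

Trapezoidal AUC_0→19.25:
  [0→2]: (49.15+40.73)/2 × 2 = 89.88
  [2→8]: (40.73+23.17)/2 × 6 = 191.7
  [8→8.25]: (23.17+22.63)/2 × 0.25 = 5.725
  [8.25→14.25]: (22.63+12.88)/2 × 6 = 106.53
  [14.25→15.25]: (12.88+11.72)/2 × 1 = 12.3
  [15.25→19.25]: (11.72+8.05)/2 × 4 = 39.54
  Sum = 445.675 mg/L·hr
Extrapolated tail: C_last / k_e = 8.05 / 0.094 = 85.638
AUC_0→∞ = 445.675 + 85.638 = 531.313 mg/L·hr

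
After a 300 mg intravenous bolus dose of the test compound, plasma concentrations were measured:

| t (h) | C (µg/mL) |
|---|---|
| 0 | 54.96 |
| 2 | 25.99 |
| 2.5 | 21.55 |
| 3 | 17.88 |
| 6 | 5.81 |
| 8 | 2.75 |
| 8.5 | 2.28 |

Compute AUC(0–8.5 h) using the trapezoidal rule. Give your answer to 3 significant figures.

Trapezoidal AUC_0→8.5:
  [0→2]: (54.96+25.99)/2 × 2 = 80.95
  [2→2.5]: (25.99+21.55)/2 × 0.5 = 11.885
  [2.5→3]: (21.55+17.88)/2 × 0.5 = 9.8575
  [3→6]: (17.88+5.81)/2 × 3 = 35.535
  [6→8]: (5.81+2.75)/2 × 2 = 8.56
  [8→8.5]: (2.75+2.28)/2 × 0.5 = 1.2575
  Sum = 148.045 µg/mL·h

AUC = 148 µg/mL·h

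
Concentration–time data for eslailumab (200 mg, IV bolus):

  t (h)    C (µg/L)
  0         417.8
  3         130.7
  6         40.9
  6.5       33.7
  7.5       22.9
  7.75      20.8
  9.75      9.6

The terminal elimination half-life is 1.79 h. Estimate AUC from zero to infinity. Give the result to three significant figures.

AUC = 1190 µg/L·h

Trapezoidal AUC_0→9.75:
  [0→3]: (417.8+130.7)/2 × 3 = 822.75
  [3→6]: (130.7+40.9)/2 × 3 = 257.4
  [6→6.5]: (40.9+33.7)/2 × 0.5 = 18.65
  [6.5→7.5]: (33.7+22.9)/2 × 1 = 28.3
  [7.5→7.75]: (22.9+20.8)/2 × 0.25 = 5.4625
  [7.75→9.75]: (20.8+9.6)/2 × 2 = 30.4
  Sum = 1162.9625 µg/L·h
k_e = ln2 / t½ = 0.693147 / 1.79 = 0.3872 h^-1
Extrapolated tail: C_last / k_e = 9.6 / 0.3872 = 24.793
AUC_0→∞ = 1162.9625 + 24.793 = 1187.7555 µg/L·h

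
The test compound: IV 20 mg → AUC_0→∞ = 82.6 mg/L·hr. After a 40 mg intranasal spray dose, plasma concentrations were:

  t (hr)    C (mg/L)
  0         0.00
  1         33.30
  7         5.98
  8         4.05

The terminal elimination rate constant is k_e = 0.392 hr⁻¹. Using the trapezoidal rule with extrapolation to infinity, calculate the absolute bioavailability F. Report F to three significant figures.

Trapezoidal AUC_0→8 (intranasal spray):
  [0→1]: (0.00+33.30)/2 × 1 = 16.65
  [1→7]: (33.30+5.98)/2 × 6 = 117.84
  [7→8]: (5.98+4.05)/2 × 1 = 5.015
  Sum = 139.505 mg/L·hr
Tail: C_last/k_e = 4.05/0.392 = 10.332
AUC_0→∞ (intranasal spray) = 139.505 + 10.332 = 149.837 mg/L·hr
F = (AUC_ev/D_ev)/(AUC_iv/D_iv) = (149.837/40)/(82.6/20) = 3.745925/4.13 = 0.9070

F = 0.907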